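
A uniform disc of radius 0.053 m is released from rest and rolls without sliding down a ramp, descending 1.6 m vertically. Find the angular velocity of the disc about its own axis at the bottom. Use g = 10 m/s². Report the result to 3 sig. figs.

With I = (1/2)MR², the ratio k = I/(MR²) is 0.5.
Rolling without slipping gives ω = v/R, so the total kinetic energy is ½Mv² + ½Iω² = ½(1+k)Mv² = (3/4)Mv².
Energy conservation Mgh = ½(1+k)Mv² gives v = √(2gh/(1+k)) = √(2 × 10 × 1.6 / 1.5) = 4.619 m/s.
The angular speed follows from ω = v/R = 4.619/0.053 ≈ 87.1 rad/s.

ω ≈ 87.1 rad/s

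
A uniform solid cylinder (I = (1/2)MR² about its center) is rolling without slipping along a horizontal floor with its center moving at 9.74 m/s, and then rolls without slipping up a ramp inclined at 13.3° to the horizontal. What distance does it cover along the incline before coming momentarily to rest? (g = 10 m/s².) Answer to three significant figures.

The moment of inertia is (1/2)MR², giving k ≡ I/(MR²) = 0.5.
The rolling condition ω = v/R makes the rotational term ½I(v/R)² = ½kMv², so KE_total = ½(1+k)Mv² = (3/4)Mv².
Setting this equal to Mgh gives the vertical rise h = (1+k)v₀²/(2g) = 1.5×9.74²/(2×10) = 7.115 m.
Along the incline, d = h/sinθ = 7.115/sin13.3° ≈ 30.9 m.

d ≈ 30.9 m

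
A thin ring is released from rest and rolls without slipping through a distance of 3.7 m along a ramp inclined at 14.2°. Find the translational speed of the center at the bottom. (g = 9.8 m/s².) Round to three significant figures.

v ≈ 2.98 m/s

With I = MR², the ratio k = I/(MR²) is 1.
Since it rolls without slipping, ω = v/R and KE = ½Mv² + ½Iω² = ½(1+k)Mv² = Mv².
The vertical drop is h = L sinθ = 3.7 × sin14.2° = 0.9076 m.
Energy conservation: Mgh = Mv², so v = √(2gh/(1+k)) = √(2 × 9.8 × 0.9076 / 2) ≈ 2.98 m/s.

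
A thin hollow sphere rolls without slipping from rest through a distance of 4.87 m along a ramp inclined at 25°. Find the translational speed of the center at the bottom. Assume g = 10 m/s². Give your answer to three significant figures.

v ≈ 4.97 m/s

With I = (2/3)MR², the ratio k = I/(MR²) is 2/3.
Rolling without slipping gives ω = v/R, so the total kinetic energy is ½Mv² + ½Iω² = ½(1+k)Mv² = (5/6)Mv².
The vertical drop is h = L sinθ = 4.87 × sin25° = 2.058 m.
Setting Mgh = (5/6)Mv² gives v = √(2gh/(1+k)) = √(2·10·2.058/1.667) ≈ 4.97 m/s.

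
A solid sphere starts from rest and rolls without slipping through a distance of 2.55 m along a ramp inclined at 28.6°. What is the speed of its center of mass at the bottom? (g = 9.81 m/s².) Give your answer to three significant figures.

v ≈ 4.14 m/s

Here I = (2/5)MR², so the shape factor k = I/(MR²) = 0.4.
Rolling without slipping gives ω = v/R, so the total kinetic energy is ½Mv² + ½Iω² = ½(1+k)Mv² = (7/10)Mv².
The vertical drop is h = L sinθ = 2.55 × sin28.6° = 1.221 m.
Setting Mgh = (7/10)Mv² gives v = √(2gh/(1+k)) = √(2·9.81·1.221/1.4) ≈ 4.14 m/s.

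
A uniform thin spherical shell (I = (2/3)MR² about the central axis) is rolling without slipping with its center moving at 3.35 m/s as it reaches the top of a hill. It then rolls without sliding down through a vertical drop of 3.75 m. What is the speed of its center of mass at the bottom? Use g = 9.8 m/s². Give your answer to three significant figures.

v ≈ 7.44 m/s

The moment of inertia is (2/3)MR², giving k ≡ I/(MR²) = 2/3.
Since it rolls without slipping, ω = v/R and KE = ½Mv² + ½Iω² = ½(1+k)Mv² = (5/6)Mv².
Energy conservation: (5/6)Mv₀² + Mgh = (5/6)Mv², so v² = v₀² + 2gh/(1+k).
v = √(3.35² + 2×9.8×3.75/1.667) = √55.32 ≈ 7.44 m/s.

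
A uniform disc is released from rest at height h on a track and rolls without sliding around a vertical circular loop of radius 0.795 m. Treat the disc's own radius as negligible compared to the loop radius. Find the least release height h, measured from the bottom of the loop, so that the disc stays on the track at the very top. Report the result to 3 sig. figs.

Here I = (1/2)MR², so the shape factor k = I/(MR²) = 0.5.
At the top, contact is just lost when gravity alone supplies the centripetal force: Mg = Mv_top²/r, i.e. v_top² = gr.
With ω = v/R, the kinetic energy at speed v is ½(1+k)Mv² = (3/4)Mv².
Energy conservation from release (height h) to the top (height 2r): Mgh = Mg(2r) + (3/4)M·gr.
Thus h_min = 2r + (1+k)r/2 = r(2 + 1.5/2) = 0.795 × 2.75 ≈ 2.19 m.

h_min ≈ 2.19 m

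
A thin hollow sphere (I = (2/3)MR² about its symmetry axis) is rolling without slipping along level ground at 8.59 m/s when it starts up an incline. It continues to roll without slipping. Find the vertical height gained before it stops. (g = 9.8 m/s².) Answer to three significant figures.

Here I = (2/3)MR², so the shape factor k = I/(MR²) = 2/3.
Rolling without slipping gives ω = v/R, so the total kinetic energy is ½Mv² + ½Iω² = ½(1+k)Mv² = (5/6)Mv².
All of this converts to potential energy at the highest point: (5/6)Mv₀² = Mgh.
Thus h = (1+k)v₀²/(2g) = 1.667 × 8.59² / (2 × 9.8) ≈ 6.27 m.

h ≈ 6.27 m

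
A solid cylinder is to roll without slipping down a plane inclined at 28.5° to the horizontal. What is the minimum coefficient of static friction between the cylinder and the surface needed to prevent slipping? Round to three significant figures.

The moment of inertia is (1/2)MR², giving k ≡ I/(MR²) = 0.5.
Translational: Mg sinθ − f = Ma. Rotational about the CM: fR = Iα = kMRa, so f = kMa.
These give a = g sinθ/(1+k) and the required friction f = kMg sinθ/(1+k).
With N = Mg cosθ, the no-slip condition f ≤ μN gives μ_min = f/N = k tanθ/(1+k).
μ_min = 0.5 × tan28.5° / 1.5 ≈ 0.181.

μ_min ≈ 0.181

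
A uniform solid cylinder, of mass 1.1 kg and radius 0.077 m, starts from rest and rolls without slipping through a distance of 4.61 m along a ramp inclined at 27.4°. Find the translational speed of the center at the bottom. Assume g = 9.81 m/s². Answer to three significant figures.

v ≈ 5.27 m/s

The moment of inertia is (1/2)MR², giving k ≡ I/(MR²) = 0.5.
Rolling without slipping gives ω = v/R, so the total kinetic energy is ½Mv² + ½Iω² = ½(1+k)Mv² = (3/4)Mv².
The vertical drop is h = L sinθ = 4.61 × sin27.4° = 2.122 m.
Setting Mgh = (3/4)Mv² gives v = √(2gh/(1+k)) = √(2·9.81·2.122/1.5) ≈ 5.27 m/s.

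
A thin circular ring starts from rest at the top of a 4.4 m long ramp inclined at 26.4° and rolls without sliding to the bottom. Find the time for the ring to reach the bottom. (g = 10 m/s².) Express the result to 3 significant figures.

t ≈ 1.99 s

For this body I = MR², i.e. k = I/(MR²) = 1.
Newton's second law down the slope: Mg sinθ − f = Ma. The torque equation fR = Iα (with α = a/R) gives f = kMa.
Hence a = g sinθ/(1+k) = 10×sin26.4°/2 = 2.223 m/s².
Starting from rest, L = ½at², so t = √(2L/a) = √(2×4.4/2.223) ≈ 1.99 s.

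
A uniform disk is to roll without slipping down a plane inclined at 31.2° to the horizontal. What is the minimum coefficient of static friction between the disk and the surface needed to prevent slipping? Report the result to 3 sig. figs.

With I = (1/2)MR², the ratio k = I/(MR²) is 0.5.
Along the incline Mg sinθ − f = Ma, and torque about the center fR = Iα = kMR²(a/R) gives f = kMa.
These give a = g sinθ/(1+k) and the required friction f = kMg sinθ/(1+k).
The normal force is N = Mg cosθ, so μ_min = f/N = k tanθ/(1+k).
μ_min = 0.5 × tan31.2° / 1.5 ≈ 0.202.

μ_min ≈ 0.202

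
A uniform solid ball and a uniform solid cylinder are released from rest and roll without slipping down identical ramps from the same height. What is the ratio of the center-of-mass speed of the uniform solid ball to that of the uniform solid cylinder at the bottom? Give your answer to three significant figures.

v_ratio ≈ 1.04

Each satisfies Mgh = ½(1+k)Mv² with k = I/(MR²), so v ∝ 1/√(1+k).
For the uniform solid ball k = 0.4; for the uniform solid cylinder k = 0.5.
v₁/v₂ = √((1+k₂)/(1+k₁)) = √(1.5/1.4) ≈ 1.04.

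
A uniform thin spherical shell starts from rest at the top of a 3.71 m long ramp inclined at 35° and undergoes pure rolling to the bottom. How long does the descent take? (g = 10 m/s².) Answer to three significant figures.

t ≈ 1.47 s

The moment of inertia is (2/3)MR², giving k ≡ I/(MR²) = 2/3.
Newton's second law down the slope: Mg sinθ − f = Ma. The torque equation fR = Iα (with α = a/R) gives f = kMa.
Hence a = g sinθ/(1+k) = 10×sin35°/1.667 = 3.441 m/s².
With constant a from rest, t = √(2L/a) = √(2·3.71/3.441) ≈ 1.47 s.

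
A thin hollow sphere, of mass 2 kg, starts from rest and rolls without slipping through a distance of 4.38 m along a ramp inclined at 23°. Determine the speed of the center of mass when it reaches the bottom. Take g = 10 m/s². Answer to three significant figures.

v ≈ 4.53 m/s

The moment of inertia is (2/3)MR², giving k ≡ I/(MR²) = 2/3.
The rolling condition ω = v/R makes the rotational term ½I(v/R)² = ½kMv², so KE_total = ½(1+k)Mv² = (5/6)Mv².
The vertical drop is h = L sinθ = 4.38 × sin23° = 1.711 m.
Energy conservation: Mgh = (5/6)Mv², so v = √(2gh/(1+k)) = √(2 × 10 × 1.711 / 1.667) ≈ 4.53 m/s.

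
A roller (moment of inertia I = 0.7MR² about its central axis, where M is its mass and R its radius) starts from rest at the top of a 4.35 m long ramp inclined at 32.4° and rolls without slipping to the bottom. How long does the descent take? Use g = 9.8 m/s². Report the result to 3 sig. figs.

With I = 0.7MR², the ratio k = I/(MR²) is 0.7.
Along the incline Mg sinθ − f = Ma, and torque about the center fR = Iα = kMR²(a/R) gives f = kMa.
Hence a = g sinθ/(1+k) = 9.8×sin32.4°/1.7 = 3.089 m/s².
With constant a from rest, t = √(2L/a) = √(2·4.35/3.089) ≈ 1.68 s.

t ≈ 1.68 s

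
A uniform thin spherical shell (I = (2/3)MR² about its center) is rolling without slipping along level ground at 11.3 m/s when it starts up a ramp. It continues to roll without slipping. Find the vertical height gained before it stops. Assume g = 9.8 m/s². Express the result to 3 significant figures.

For this body I = (2/3)MR², i.e. k = I/(MR²) = 2/3.
The rolling condition ω = v/R makes the rotational term ½I(v/R)² = ½kMv², so KE_total = ½(1+k)Mv² = (5/6)Mv².
All of this converts to potential energy at the highest point: (5/6)Mv₀² = Mgh.
Thus h = (1+k)v₀²/(2g) = 1.667 × 11.3² / (2 × 9.8) ≈ 10.9 m.

h ≈ 10.9 m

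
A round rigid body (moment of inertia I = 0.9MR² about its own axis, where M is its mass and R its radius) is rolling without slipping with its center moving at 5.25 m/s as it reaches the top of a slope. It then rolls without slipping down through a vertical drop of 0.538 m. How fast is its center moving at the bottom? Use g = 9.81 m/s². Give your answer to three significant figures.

v ≈ 5.75 m/s

Here I = 0.9MR², so the shape factor k = I/(MR²) = 0.9.
Rolling without slipping gives ω = v/R, so the total kinetic energy is ½Mv² + ½Iω² = ½(1+k)Mv² = (19/20)Mv².
Energy conservation: (19/20)Mv₀² + Mgh = (19/20)Mv², so v² = v₀² + 2gh/(1+k).
v = √(5.25² + 2×9.81×0.538/1.9) = √33.12 ≈ 5.75 m/s.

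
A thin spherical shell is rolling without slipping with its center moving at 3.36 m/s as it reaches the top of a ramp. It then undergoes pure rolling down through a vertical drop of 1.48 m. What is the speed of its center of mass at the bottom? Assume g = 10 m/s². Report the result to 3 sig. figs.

The moment of inertia is (2/3)MR², giving k ≡ I/(MR²) = 2/3.
Since it rolls without slipping, ω = v/R and KE = ½Mv² + ½Iω² = ½(1+k)Mv² = (5/6)Mv².
Energy conservation: (5/6)Mv₀² + Mgh = (5/6)Mv², so v² = v₀² + 2gh/(1+k).
v = √(3.36² + 2×10×1.48/1.667) = √29.05 ≈ 5.39 m/s.

v ≈ 5.39 m/s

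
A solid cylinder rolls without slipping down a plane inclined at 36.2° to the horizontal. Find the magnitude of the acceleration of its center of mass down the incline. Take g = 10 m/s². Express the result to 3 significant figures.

Here I = (1/2)MR², so the shape factor k = I/(MR²) = 0.5.
Along the incline Mg sinθ − f = Ma, and torque about the center fR = Iα = kMR²(a/R) gives f = kMa.
Eliminating f: Mg sinθ = (1+k)Ma, so a = g sinθ/(1+k) = 10 × sin36.2° / 1.5 ≈ 3.94 m/s².

a ≈ 3.94 m/s²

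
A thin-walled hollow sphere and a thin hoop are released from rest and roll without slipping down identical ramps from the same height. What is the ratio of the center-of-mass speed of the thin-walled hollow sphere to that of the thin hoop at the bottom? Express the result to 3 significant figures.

Each satisfies Mgh = ½(1+k)Mv² with k = I/(MR²), so v ∝ 1/√(1+k).
For the thin-walled hollow sphere k = 2/3; for the thin hoop k = 1.
v₁/v₂ = √((1+k₂)/(1+k₁)) = √(2/1.667) ≈ 1.10.

v_ratio ≈ 1.10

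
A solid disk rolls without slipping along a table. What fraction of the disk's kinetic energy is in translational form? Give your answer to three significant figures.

Here I = (1/2)MR², so the shape factor k = I/(MR²) = 0.5.
Since ω = v/R, the translational part is ½Mv² and the rotational part is ½I(v/R)² = ½kMv²; the total is ½(1+k)Mv².
The translational fraction is therefore 1/(1+k) = 1/1.5 ≈ 0.667.

fraction ≈ 0.667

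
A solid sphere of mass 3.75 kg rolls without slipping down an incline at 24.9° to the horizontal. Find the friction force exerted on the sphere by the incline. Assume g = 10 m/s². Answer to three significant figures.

With I = (2/5)MR², the ratio k = I/(MR²) is 0.4.
Along the incline Mg sinθ − f = Ma, and torque about the center fR = Iα = kMR²(a/R) gives f = kMa.
Combining, a = g sinθ/(1+k) and f = kMa = kMg sinθ/(1+k).
f = 0.4 × 3.75 × 10 × sin24.9° / 1.4 ≈ 4.51 N.

f ≈ 4.51 N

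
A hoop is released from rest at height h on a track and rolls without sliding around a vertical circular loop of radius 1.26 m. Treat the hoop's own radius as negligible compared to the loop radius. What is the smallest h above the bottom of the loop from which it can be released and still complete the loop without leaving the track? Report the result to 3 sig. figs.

With I = MR², the ratio k = I/(MR²) is 1.
At the top, contact is just lost when gravity alone supplies the centripetal force: Mg = Mv_top²/r, i.e. v_top² = gr.
With ω = v/R, the kinetic energy at speed v is ½(1+k)Mv² = Mv².
Energy conservation from release (height h) to the top (height 2r): Mgh = Mg(2r) + M·gr.
Thus h_min = 2r + (1+k)r/2 = r(2 + 2/2) = 1.26 × 3 ≈ 3.78 m.

h_min ≈ 3.78 m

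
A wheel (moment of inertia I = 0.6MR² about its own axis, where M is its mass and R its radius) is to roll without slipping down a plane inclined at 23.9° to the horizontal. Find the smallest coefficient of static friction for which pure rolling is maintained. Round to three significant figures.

μ_min ≈ 0.166

The moment of inertia is 0.6MR², giving k ≡ I/(MR²) = 0.6.
Translational: Mg sinθ − f = Ma. Rotational about the CM: fR = Iα = kMRa, so f = kMa.
These give a = g sinθ/(1+k) and the required friction f = kMg sinθ/(1+k).
With N = Mg cosθ, the no-slip condition f ≤ μN gives μ_min = f/N = k tanθ/(1+k).
μ_min = 0.6 × tan23.9° / 1.6 ≈ 0.166.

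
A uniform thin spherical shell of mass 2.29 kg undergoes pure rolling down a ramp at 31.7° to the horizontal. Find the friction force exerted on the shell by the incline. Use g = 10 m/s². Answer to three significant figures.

f ≈ 4.81 N

For this body I = (2/3)MR², i.e. k = I/(MR²) = 2/3.
Along the incline Mg sinθ − f = Ma, and torque about the center fR = Iα = kMR²(a/R) gives f = kMa.
Combining, a = g sinθ/(1+k) and f = kMa = kMg sinθ/(1+k).
f = (2/3) × 2.29 × 10 × sin31.7° / 1.667 ≈ 4.81 N.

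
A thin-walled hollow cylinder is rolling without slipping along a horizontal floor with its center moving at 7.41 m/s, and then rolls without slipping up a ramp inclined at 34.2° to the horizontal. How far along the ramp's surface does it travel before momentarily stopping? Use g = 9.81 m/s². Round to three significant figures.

d ≈ 9.96 m

The moment of inertia is MR², giving k ≡ I/(MR²) = 1.
The rolling condition ω = v/R makes the rotational term ½I(v/R)² = ½kMv², so KE_total = ½(1+k)Mv² = Mv².
Setting this equal to Mgh gives the vertical rise h = (1+k)v₀²/(2g) = 2×7.41²/(2×9.81) = 5.597 m.
Along the incline, d = h/sinθ = 5.597/sin34.2° ≈ 9.96 m.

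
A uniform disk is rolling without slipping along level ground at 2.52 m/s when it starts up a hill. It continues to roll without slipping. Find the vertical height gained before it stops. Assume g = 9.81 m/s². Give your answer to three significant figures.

h ≈ 0.486 m

Here I = (1/2)MR², so the shape factor k = I/(MR²) = 0.5.
The rolling condition ω = v/R makes the rotational term ½I(v/R)² = ½kMv², so KE_total = ½(1+k)Mv² = (3/4)Mv².
All of this converts to potential energy at the highest point: (3/4)Mv₀² = Mgh.
Thus h = (1+k)v₀²/(2g) = 1.5 × 2.52² / (2 × 9.81) ≈ 0.486 m.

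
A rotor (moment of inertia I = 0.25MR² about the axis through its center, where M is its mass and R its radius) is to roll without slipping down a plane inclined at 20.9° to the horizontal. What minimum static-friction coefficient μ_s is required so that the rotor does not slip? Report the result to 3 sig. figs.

Here I = 0.25MR², so the shape factor k = I/(MR²) = 0.25.
Translational: Mg sinθ − f = Ma. Rotational about the CM: fR = Iα = kMRa, so f = kMa.
These give a = g sinθ/(1+k) and the required friction f = kMg sinθ/(1+k).
With N = Mg cosθ, the no-slip condition f ≤ μN gives μ_min = f/N = k tanθ/(1+k).
μ_min = 0.25 × tan20.9° / 1.25 ≈ 0.0764.

μ_min ≈ 0.0764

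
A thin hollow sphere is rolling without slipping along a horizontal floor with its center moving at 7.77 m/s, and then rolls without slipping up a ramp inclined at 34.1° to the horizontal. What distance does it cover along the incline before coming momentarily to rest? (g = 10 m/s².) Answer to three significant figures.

Here I = (2/3)MR², so the shape factor k = I/(MR²) = 2/3.
Since it rolls without slipping, ω = v/R and KE = ½Mv² + ½Iω² = ½(1+k)Mv² = (5/6)Mv².
Setting this equal to Mgh gives the vertical rise h = (1+k)v₀²/(2g) = 1.667×7.77²/(2×10) = 5.031 m.
Along the incline, d = h/sinθ = 5.031/sin34.1° ≈ 8.97 m.

d ≈ 8.97 m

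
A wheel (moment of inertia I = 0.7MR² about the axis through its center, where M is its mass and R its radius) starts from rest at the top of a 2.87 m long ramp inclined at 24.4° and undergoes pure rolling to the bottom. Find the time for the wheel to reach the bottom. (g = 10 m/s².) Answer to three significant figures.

The moment of inertia is 0.7MR², giving k ≡ I/(MR²) = 0.7.
Newton's second law down the slope: Mg sinθ − f = Ma. The torque equation fR = Iα (with α = a/R) gives f = kMa.
Hence a = g sinθ/(1+k) = 10×sin24.4°/1.7 = 2.43 m/s².
With constant a from rest, t = √(2L/a) = √(2·2.87/2.43) ≈ 1.54 s.

t ≈ 1.54 s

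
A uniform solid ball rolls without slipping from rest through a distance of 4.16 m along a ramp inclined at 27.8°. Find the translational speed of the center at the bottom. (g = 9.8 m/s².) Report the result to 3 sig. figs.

v ≈ 5.21 m/s

The moment of inertia is (2/5)MR², giving k ≡ I/(MR²) = 0.4.
Rolling without slipping gives ω = v/R, so the total kinetic energy is ½Mv² + ½Iω² = ½(1+k)Mv² = (7/10)Mv².
The vertical drop is h = L sinθ = 4.16 × sin27.8° = 1.94 m.
Setting Mgh = (7/10)Mv² gives v = √(2gh/(1+k)) = √(2·9.8·1.94/1.4) ≈ 5.21 m/s.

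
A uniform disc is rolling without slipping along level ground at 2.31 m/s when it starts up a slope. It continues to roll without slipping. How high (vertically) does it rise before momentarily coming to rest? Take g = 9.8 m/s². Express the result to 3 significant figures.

The moment of inertia is (1/2)MR², giving k ≡ I/(MR²) = 0.5.
The rolling condition ω = v/R makes the rotational term ½I(v/R)² = ½kMv², so KE_total = ½(1+k)Mv² = (3/4)Mv².
All of this converts to potential energy at the highest point: (3/4)Mv₀² = Mgh.
Thus h = (1+k)v₀²/(2g) = 1.5 × 2.31² / (2 × 9.8) ≈ 0.408 m.

h ≈ 0.408 m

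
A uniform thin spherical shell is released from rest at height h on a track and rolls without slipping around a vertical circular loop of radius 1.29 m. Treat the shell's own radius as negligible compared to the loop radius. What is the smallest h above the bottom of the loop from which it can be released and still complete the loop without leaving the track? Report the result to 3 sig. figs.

h_min ≈ 3.66 m

For this body I = (2/3)MR², i.e. k = I/(MR²) = 2/3.
At the top, contact is just lost when gravity alone supplies the centripetal force: Mg = Mv_top²/r, i.e. v_top² = gr.
With ω = v/R, the kinetic energy at speed v is ½(1+k)Mv² = (5/6)Mv².
Energy conservation from release (height h) to the top (height 2r): Mgh = Mg(2r) + (5/6)M·gr.
Thus h_min = 2r + (1+k)r/2 = r(2 + 1.667/2) = 1.29 × 2.833 ≈ 3.66 m.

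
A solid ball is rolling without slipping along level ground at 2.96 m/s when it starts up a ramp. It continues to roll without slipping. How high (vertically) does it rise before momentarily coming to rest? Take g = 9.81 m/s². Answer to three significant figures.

Here I = (2/5)MR², so the shape factor k = I/(MR²) = 0.4.
Rolling without slipping gives ω = v/R, so the total kinetic energy is ½Mv² + ½Iω² = ½(1+k)Mv² = (7/10)Mv².
All of this converts to potential energy at the highest point: (7/10)Mv₀² = Mgh.
Thus h = (1+k)v₀²/(2g) = 1.4 × 2.96² / (2 × 9.81) ≈ 0.625 m.

h ≈ 0.625 m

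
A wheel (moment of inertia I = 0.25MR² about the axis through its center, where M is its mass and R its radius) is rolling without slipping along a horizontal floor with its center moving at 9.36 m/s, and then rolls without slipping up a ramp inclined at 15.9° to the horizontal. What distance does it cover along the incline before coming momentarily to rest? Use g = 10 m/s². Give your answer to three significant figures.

d ≈ 20.0 m

The moment of inertia is 0.25MR², giving k ≡ I/(MR²) = 0.25.
Since it rolls without slipping, ω = v/R and KE = ½Mv² + ½Iω² = ½(1+k)Mv² = (5/8)Mv².
Setting this equal to Mgh gives the vertical rise h = (1+k)v₀²/(2g) = 1.25×9.36²/(2×10) = 5.476 m.
The distance along the slope is d = h/sinθ = 5.476/sin15.9° ≈ 20.0 m.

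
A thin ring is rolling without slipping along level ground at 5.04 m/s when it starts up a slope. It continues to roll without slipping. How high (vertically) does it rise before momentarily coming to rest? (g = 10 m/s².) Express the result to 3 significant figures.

h ≈ 2.54 m

Here I = MR², so the shape factor k = I/(MR²) = 1.
Since it rolls without slipping, ω = v/R and KE = ½Mv² + ½Iω² = ½(1+k)Mv² = Mv².
All of this converts to potential energy at the highest point: Mv₀² = Mgh.
Thus h = (1+k)v₀²/(2g) = 2 × 5.04² / (2 × 10) ≈ 2.54 m.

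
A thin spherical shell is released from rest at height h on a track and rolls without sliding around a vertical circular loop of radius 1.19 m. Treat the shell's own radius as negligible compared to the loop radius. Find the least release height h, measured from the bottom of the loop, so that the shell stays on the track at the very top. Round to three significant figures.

The moment of inertia is (2/3)MR², giving k ≡ I/(MR²) = 2/3.
At the top of the loop, the minimum-contact condition is Mg = Mv_top²/r, so v_top² = gr.
With ω = v/R, the kinetic energy at speed v is ½(1+k)Mv² = (5/6)Mv².
Energy conservation from release (height h) to the top (height 2r): Mgh = Mg(2r) + (5/6)M·gr.
Thus h_min = 2r + (1+k)r/2 = r(2 + 1.667/2) = 1.19 × 2.833 ≈ 3.37 m.

h_min ≈ 3.37 m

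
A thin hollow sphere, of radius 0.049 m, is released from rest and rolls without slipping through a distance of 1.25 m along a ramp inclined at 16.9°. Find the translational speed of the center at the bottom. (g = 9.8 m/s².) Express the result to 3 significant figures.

For this body I = (2/3)MR², i.e. k = I/(MR²) = 2/3.
Pure rolling means v = ωR; then KE = ½Mv² + ½I(v/R)² = ½(1+k)Mv² = (5/6)Mv².
The vertical drop is h = L sinθ = 1.25 × sin16.9° = 0.3634 m.
Energy conservation: Mgh = (5/6)Mv², so v = √(2gh/(1+k)) = √(2 × 9.8 × 0.3634 / 1.667) ≈ 2.07 m/s.

v ≈ 2.07 m/s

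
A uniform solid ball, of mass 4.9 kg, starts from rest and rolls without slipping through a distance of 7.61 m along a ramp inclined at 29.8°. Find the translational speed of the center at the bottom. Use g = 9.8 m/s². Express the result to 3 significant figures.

With I = (2/5)MR², the ratio k = I/(MR²) is 0.4.
Rolling without slipping gives ω = v/R, so the total kinetic energy is ½Mv² + ½Iω² = ½(1+k)Mv² = (7/10)Mv².
The vertical drop is h = L sinθ = 7.61 × sin29.8° = 3.782 m.
Energy conservation: Mgh = (7/10)Mv², so v = √(2gh/(1+k)) = √(2 × 9.8 × 3.782 / 1.4) ≈ 7.28 m/s.

v ≈ 7.28 m/s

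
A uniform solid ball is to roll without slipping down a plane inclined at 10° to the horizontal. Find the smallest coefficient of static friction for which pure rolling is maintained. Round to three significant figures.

μ_min ≈ 0.0504

The moment of inertia is (2/5)MR², giving k ≡ I/(MR²) = 0.4.
Translational: Mg sinθ − f = Ma. Rotational about the CM: fR = Iα = kMRa, so f = kMa.
These give a = g sinθ/(1+k) and the required friction f = kMg sinθ/(1+k).
The normal force is N = Mg cosθ, so μ_min = f/N = k tanθ/(1+k).
μ_min = 0.4 × tan10° / 1.4 ≈ 0.0504.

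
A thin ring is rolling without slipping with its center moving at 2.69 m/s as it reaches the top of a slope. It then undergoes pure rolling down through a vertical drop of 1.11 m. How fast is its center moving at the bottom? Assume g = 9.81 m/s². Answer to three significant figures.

The moment of inertia is MR², giving k ≡ I/(MR²) = 1.
Since it rolls without slipping, ω = v/R and KE = ½Mv² + ½Iω² = ½(1+k)Mv² = Mv².
Conserving energy between top and bottom: Mv² = Mv₀² + Mgh, hence v² = v₀² + 2gh/(1+k).
v = √(2.69² + 2×9.81×1.11/2) = √18.13 ≈ 4.26 m/s.

v ≈ 4.26 m/s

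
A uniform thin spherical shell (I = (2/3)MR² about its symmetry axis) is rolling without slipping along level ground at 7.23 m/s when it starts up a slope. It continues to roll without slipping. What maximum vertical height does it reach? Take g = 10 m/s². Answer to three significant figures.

h ≈ 4.36 m

The moment of inertia is (2/3)MR², giving k ≡ I/(MR²) = 2/3.
Since it rolls without slipping, ω = v/R and KE = ½Mv² + ½Iω² = ½(1+k)Mv² = (5/6)Mv².
All of this converts to potential energy at the highest point: (5/6)Mv₀² = Mgh.
Thus h = (1+k)v₀²/(2g) = 1.667 × 7.23² / (2 × 10) ≈ 4.36 m.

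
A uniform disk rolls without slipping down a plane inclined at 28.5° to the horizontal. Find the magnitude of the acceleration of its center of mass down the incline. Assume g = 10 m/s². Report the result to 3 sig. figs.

For this body I = (1/2)MR², i.e. k = I/(MR²) = 0.5.
Newton's second law down the slope: Mg sinθ − f = Ma. The torque equation fR = Iα (with α = a/R) gives f = kMa.
Eliminating f: Mg sinθ = (1+k)Ma, so a = g sinθ/(1+k) = 10 × sin28.5° / 1.5 ≈ 3.18 m/s².

a ≈ 3.18 m/s²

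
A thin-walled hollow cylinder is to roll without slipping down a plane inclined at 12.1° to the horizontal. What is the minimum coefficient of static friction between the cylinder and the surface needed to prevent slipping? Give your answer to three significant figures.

μ_min ≈ 0.107

Here I = MR², so the shape factor k = I/(MR²) = 1.
Along the incline Mg sinθ − f = Ma, and torque about the center fR = Iα = kMR²(a/R) gives f = kMa.
These give a = g sinθ/(1+k) and the required friction f = kMg sinθ/(1+k).
With N = Mg cosθ, the no-slip condition f ≤ μN gives μ_min = f/N = k tanθ/(1+k).
μ_min = 1 × tan12.1° / 2 ≈ 0.107.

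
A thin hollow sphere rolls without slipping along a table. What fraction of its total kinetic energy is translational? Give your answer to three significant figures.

fraction ≈ 0.600

With I = (2/3)MR², the ratio k = I/(MR²) is 2/3.
Since ω = v/R, the translational part is ½Mv² and the rotational part is ½I(v/R)² = ½kMv²; the total is ½(1+k)Mv².
The translational fraction is therefore 1/(1+k) = 1/1.667 ≈ 0.600.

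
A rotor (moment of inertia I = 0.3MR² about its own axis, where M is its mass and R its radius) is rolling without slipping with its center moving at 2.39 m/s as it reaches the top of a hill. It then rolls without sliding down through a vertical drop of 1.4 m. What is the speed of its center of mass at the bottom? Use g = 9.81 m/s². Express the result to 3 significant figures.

v ≈ 5.18 m/s

The moment of inertia is 0.3MR², giving k ≡ I/(MR²) = 0.3.
Since it rolls without slipping, ω = v/R and KE = ½Mv² + ½Iω² = ½(1+k)Mv² = (13/20)Mv².
Energy conservation: (13/20)Mv₀² + Mgh = (13/20)Mv², so v² = v₀² + 2gh/(1+k).
v = √(2.39² + 2×9.81×1.4/1.3) = √26.84 ≈ 5.18 m/s.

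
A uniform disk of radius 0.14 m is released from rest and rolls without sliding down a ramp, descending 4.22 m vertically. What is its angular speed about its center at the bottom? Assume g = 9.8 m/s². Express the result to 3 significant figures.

ω ≈ 53.0 rad/s

Here I = (1/2)MR², so the shape factor k = I/(MR²) = 0.5.
Since it rolls without slipping, ω = v/R and KE = ½Mv² + ½Iω² = ½(1+k)Mv² = (3/4)Mv².
Energy conservation Mgh = ½(1+k)Mv² gives v = √(2gh/(1+k)) = √(2 × 9.8 × 4.22 / 1.5) = 7.426 m/s.
Then ω = v/R = 7.426 / 0.14 ≈ 53.0 rad/s.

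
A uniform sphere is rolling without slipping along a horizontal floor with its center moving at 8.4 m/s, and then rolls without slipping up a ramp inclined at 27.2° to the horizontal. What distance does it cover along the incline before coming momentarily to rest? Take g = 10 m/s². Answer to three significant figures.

The moment of inertia is (2/5)MR², giving k ≡ I/(MR²) = 0.4.
Rolling without slipping gives ω = v/R, so the total kinetic energy is ½Mv² + ½Iω² = ½(1+k)Mv² = (7/10)Mv².
Setting this equal to Mgh gives the vertical rise h = (1+k)v₀²/(2g) = 1.4×8.4²/(2×10) = 4.939 m.
The distance along the slope is d = h/sinθ = 4.939/sin27.2° ≈ 10.8 m.

d ≈ 10.8 m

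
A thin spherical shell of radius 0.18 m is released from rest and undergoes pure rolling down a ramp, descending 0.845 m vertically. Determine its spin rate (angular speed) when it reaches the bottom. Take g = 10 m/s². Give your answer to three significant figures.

ω ≈ 17.7 rad/s

The moment of inertia is (2/3)MR², giving k ≡ I/(MR²) = 2/3.
Pure rolling means v = ωR; then KE = ½Mv² + ½I(v/R)² = ½(1+k)Mv² = (5/6)Mv².
Energy conservation Mgh = ½(1+k)Mv² gives v = √(2gh/(1+k)) = √(2 × 10 × 0.845 / 1.667) = 3.184 m/s.
The angular speed follows from ω = v/R = 3.184/0.18 ≈ 17.7 rad/s.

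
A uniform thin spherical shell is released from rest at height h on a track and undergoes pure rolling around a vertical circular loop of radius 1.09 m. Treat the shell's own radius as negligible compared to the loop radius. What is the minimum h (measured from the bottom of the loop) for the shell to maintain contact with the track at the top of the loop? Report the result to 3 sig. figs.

h_min ≈ 3.09 m

With I = (2/3)MR², the ratio k = I/(MR²) is 2/3.
At the top, contact is just lost when gravity alone supplies the centripetal force: Mg = Mv_top²/r, i.e. v_top² = gr.
With ω = v/R, the kinetic energy at speed v is ½(1+k)Mv² = (5/6)Mv².
Energy conservation from release (height h) to the top (height 2r): Mgh = Mg(2r) + (5/6)M·gr.
Thus h_min = 2r + (1+k)r/2 = r(2 + 1.667/2) = 1.09 × 2.833 ≈ 3.09 m.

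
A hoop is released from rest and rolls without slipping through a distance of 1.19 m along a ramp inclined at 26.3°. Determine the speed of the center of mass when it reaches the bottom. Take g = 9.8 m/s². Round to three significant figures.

v ≈ 2.27 m/s

The moment of inertia is MR², giving k ≡ I/(MR²) = 1.
Since it rolls without slipping, ω = v/R and KE = ½Mv² + ½Iω² = ½(1+k)Mv² = Mv².
The vertical drop is h = L sinθ = 1.19 × sin26.3° = 0.5273 m.
Energy conservation: Mgh = Mv², so v = √(2gh/(1+k)) = √(2 × 9.8 × 0.5273 / 2) ≈ 2.27 m/s.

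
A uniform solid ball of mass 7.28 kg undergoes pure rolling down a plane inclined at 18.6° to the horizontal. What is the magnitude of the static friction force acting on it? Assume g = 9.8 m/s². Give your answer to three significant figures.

f ≈ 6.50 N

For this body I = (2/5)MR², i.e. k = I/(MR²) = 0.4.
Newton's second law down the slope: Mg sinθ − f = Ma. The torque equation fR = Iα (with α = a/R) gives f = kMa.
Combining, a = g sinθ/(1+k) and f = kMa = kMg sinθ/(1+k).
f = 0.4 × 7.28 × 9.8 × sin18.6° / 1.4 ≈ 6.50 N.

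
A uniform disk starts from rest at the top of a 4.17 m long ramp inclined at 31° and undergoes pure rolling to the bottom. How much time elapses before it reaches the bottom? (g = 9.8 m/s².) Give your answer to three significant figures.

t ≈ 1.57 s

With I = (1/2)MR², the ratio k = I/(MR²) is 0.5.
Translational: Mg sinθ − f = Ma. Rotational about the CM: fR = Iα = kMRa, so f = kMa.
Hence a = g sinθ/(1+k) = 9.8×sin31°/1.5 = 3.365 m/s².
Starting from rest, L = ½at², so t = √(2L/a) = √(2×4.17/3.365) ≈ 1.57 s.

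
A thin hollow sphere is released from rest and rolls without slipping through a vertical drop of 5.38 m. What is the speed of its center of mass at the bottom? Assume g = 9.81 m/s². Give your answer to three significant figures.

v ≈ 7.96 m/s

With I = (2/3)MR², the ratio k = I/(MR²) is 2/3.
Pure rolling means v = ωR; then KE = ½Mv² + ½I(v/R)² = ½(1+k)Mv² = (5/6)Mv².
Energy conservation: Mgh = (5/6)Mv², so v = √(2gh/(1+k)) = √(2 × 9.81 × 5.38 / 1.667) ≈ 7.96 m/s.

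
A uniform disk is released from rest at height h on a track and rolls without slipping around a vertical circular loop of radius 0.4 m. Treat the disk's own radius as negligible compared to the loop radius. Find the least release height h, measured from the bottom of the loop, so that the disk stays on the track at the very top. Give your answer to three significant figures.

For this body I = (1/2)MR², i.e. k = I/(MR²) = 0.5.
At the top, contact is just lost when gravity alone supplies the centripetal force: Mg = Mv_top²/r, i.e. v_top² = gr.
With ω = v/R, the kinetic energy at speed v is ½(1+k)Mv² = (3/4)Mv².
Energy conservation from release (height h) to the top (height 2r): Mgh = Mg(2r) + (3/4)M·gr.
Thus h_min = 2r + (1+k)r/2 = r(2 + 1.5/2) = 0.4 × 2.75 ≈ 1.10 m.

h_min ≈ 1.10 m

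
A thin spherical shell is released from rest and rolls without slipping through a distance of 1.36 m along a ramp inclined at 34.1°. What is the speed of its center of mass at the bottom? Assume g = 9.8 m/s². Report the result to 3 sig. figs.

v ≈ 2.99 m/s

The moment of inertia is (2/3)MR², giving k ≡ I/(MR²) = 2/3.
Pure rolling means v = ωR; then KE = ½Mv² + ½I(v/R)² = ½(1+k)Mv² = (5/6)Mv².
The vertical drop is h = L sinθ = 1.36 × sin34.1° = 0.7625 m.
Energy conservation: Mgh = (5/6)Mv², so v = √(2gh/(1+k)) = √(2 × 9.8 × 0.7625 / 1.667) ≈ 2.99 m/s.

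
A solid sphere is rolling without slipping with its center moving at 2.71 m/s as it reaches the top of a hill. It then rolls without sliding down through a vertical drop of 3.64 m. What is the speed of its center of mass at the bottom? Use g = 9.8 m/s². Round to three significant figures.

The moment of inertia is (2/5)MR², giving k ≡ I/(MR²) = 0.4.
Pure rolling means v = ωR; then KE = ½Mv² + ½I(v/R)² = ½(1+k)Mv² = (7/10)Mv².
Energy conservation: (7/10)Mv₀² + Mgh = (7/10)Mv², so v² = v₀² + 2gh/(1+k).
v = √(2.71² + 2×9.8×3.64/1.4) = √58.3 ≈ 7.64 m/s.

v ≈ 7.64 m/s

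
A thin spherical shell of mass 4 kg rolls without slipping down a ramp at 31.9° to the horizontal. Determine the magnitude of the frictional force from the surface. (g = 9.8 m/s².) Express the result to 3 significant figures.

For this body I = (2/3)MR², i.e. k = I/(MR²) = 2/3.
Translational: Mg sinθ − f = Ma. Rotational about the CM: fR = Iα = kMRa, so f = kMa.
Combining, a = g sinθ/(1+k) and f = kMa = kMg sinθ/(1+k).
f = (2/3) × 4 × 9.8 × sin31.9° / 1.667 ≈ 8.29 N.

f ≈ 8.29 N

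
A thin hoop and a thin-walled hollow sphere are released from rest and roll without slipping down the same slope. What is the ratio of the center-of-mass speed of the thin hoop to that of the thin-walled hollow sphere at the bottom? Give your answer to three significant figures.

v_ratio ≈ 0.913

Each satisfies Mgh = ½(1+k)Mv² with k = I/(MR²), so v ∝ 1/√(1+k).
For the thin hoop k = 1; for the thin-walled hollow sphere k = 2/3.
v₁/v₂ = √((1+k₂)/(1+k₁)) = √(1.667/2) ≈ 0.913.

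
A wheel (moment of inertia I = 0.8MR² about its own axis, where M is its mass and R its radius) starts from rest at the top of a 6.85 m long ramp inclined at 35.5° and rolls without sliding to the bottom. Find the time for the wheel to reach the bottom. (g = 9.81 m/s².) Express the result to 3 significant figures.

For this body I = 0.8MR², i.e. k = I/(MR²) = 0.8.
Newton's second law down the slope: Mg sinθ − f = Ma. The torque equation fR = Iα (with α = a/R) gives f = kMa.
Hence a = g sinθ/(1+k) = 9.81×sin35.5°/1.8 = 3.165 m/s².
Starting from rest, L = ½at², so t = √(2L/a) = √(2×6.85/3.165) ≈ 2.08 s.

t ≈ 2.08 s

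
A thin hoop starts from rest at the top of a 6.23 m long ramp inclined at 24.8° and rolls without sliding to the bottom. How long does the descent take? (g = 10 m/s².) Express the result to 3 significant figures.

t ≈ 2.44 s

The moment of inertia is MR², giving k ≡ I/(MR²) = 1.
Along the incline Mg sinθ − f = Ma, and torque about the center fR = Iα = kMR²(a/R) gives f = kMa.
Hence a = g sinθ/(1+k) = 10×sin24.8°/2 = 2.097 m/s².
Starting from rest, L = ½at², so t = √(2L/a) = √(2×6.23/2.097) ≈ 2.44 s.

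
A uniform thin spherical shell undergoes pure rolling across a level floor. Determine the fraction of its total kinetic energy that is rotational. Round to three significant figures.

With I = (2/3)MR², the ratio k = I/(MR²) is 2/3.
With ω = v/R, KE_trans = ½Mv² and KE_rot = ½Iω² = ½kMv², so KE_total = ½(1+k)Mv².
The rotational fraction is therefore k/(1+k) = (2/3)/1.667 ≈ 0.400.

fraction ≈ 0.400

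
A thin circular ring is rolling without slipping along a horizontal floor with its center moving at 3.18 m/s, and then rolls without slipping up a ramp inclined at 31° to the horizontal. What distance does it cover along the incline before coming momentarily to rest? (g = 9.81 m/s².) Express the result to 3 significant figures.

d ≈ 2.00 m

The moment of inertia is MR², giving k ≡ I/(MR²) = 1.
Since it rolls without slipping, ω = v/R and KE = ½Mv² + ½Iω² = ½(1+k)Mv² = Mv².
Setting this equal to Mgh gives the vertical rise h = (1+k)v₀²/(2g) = 2×3.18²/(2×9.81) = 1.031 m.
The distance along the slope is d = h/sinθ = 1.031/sin31° ≈ 2.00 m.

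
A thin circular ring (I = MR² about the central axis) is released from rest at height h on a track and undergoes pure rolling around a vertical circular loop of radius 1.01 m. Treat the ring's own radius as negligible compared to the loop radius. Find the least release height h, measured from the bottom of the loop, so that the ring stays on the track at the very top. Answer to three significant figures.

h_min ≈ 3.03 m

Here I = MR², so the shape factor k = I/(MR²) = 1.
At the top of the loop, the minimum-contact condition is Mg = Mv_top²/r, so v_top² = gr.
With ω = v/R, the kinetic energy at speed v is ½(1+k)Mv² = Mv².
Energy conservation from release (height h) to the top (height 2r): Mgh = Mg(2r) + M·gr.
Thus h_min = 2r + (1+k)r/2 = r(2 + 2/2) = 1.01 × 3 ≈ 3.03 m.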